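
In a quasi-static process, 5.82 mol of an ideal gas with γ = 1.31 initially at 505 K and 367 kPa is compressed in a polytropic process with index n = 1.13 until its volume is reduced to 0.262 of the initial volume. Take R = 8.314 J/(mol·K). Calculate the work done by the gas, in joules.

V₁ = nRT₁/P₁ = 5.82×8.314×505/367 = 66.6 L.
Polytropic n=1.13: T₂ = T₁(V₁/V₂)^(n−1) = 505×(3.82)^0.13 = 601 K; P₂ = P₁(V₁/V₂)^n = 1670 kPa.
W = (P₁V₁−P₂V₂)/(n−1) = (367×66.6−1670×17.4)/0.13 = -35800 J.

-35800 J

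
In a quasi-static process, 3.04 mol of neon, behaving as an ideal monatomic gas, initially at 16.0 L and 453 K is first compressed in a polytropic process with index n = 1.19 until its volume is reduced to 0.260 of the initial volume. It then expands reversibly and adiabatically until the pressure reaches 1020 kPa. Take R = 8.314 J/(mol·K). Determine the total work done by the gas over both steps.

-8860 J

P₁ = nRT₁/V₁ = 3.04×8.314×453/16.0 = 716 kPa.
Step 1 — Polytropic n=1.19: T₂ = T₁(V₁/V₂)^(n−1) = 453×(3.85)^0.19 = 585 K; P₂ = P₁(V₁/V₂)^n = 3560 kPa.
W = (P₁V₁−P₂V₂)/(n−1) = (716×16.0−3560×4.16)/0.19 = -17600 J.
ΔU = nCvΔT = 3.04×12.5×(585−453) = 5010 J.
Q = ΔU + W = -12600 J.
State after step 1: P = 3560 kPa, V = 4.16 L, T = 585 K.
Step 2 — Adiabatic: T₂/T₁ = (P₂/P₁)^((γ−1)/γ) ⇒ T₂ = 585×(0.287)^0.400 = 355 K; V₂ = 8.80 L.
ΔU = nCvΔT = 3.04×12.5×(355−585) = -8720 J.
Q = 0 for an adiabatic process, so W = −ΔU = 8720 J.
Net over both steps: W = -8860 J, Q = -12600 J, ΔU = -3710 J.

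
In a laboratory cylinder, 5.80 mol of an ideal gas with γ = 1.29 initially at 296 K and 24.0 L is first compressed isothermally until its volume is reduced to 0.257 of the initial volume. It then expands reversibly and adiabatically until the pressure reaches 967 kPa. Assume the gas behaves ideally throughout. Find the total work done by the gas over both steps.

-10600 J

P₁ = nRT₁/V₁ = 5.80×8.314×296/24.0 = 595 kPa.
Step 1 — Isothermal: T stays 296 K; PV = const ⇒ V₂ = 6.17 L, P₂ = 2310 kPa.
ΔU = 0 (ideal gas, T constant).
W = nRT ln(V₂/V₁) = 5.80×8.314×296×ln(0.257) = -19400 J.
Q = ΔU + W = -19400 J.
State after step 1: P = 2310 kPa, V = 6.17 L, T = 296 K.
Step 2 — Adiabatic: T₂/T₁ = (P₂/P₁)^((γ−1)/γ) ⇒ T₂ = 296×(0.418)^0.225 = 243 K; V₂ = 12.1 L.
ΔU = nCvΔT = 5.80×28.7×(243−296) = -8770 J.
Q = 0 for an adiabatic process, so W = −ΔU = 8770 J.
Net over both steps: W = -10600 J, Q = -19400 J, ΔU = -8770 J.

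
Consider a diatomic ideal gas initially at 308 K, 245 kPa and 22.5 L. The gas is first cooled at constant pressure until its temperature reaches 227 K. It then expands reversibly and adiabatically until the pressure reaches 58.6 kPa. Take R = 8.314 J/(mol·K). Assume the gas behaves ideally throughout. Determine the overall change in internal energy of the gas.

n = P₁V₁/(RT₁) = 245×22.5/(8.314×308) = 2.15 mol.
Step 1 — Isobaric: P stays 245 kPa; V/T = const ⇒ T₂ = 227 K, V₂ = 16.6 L.
W = PΔV = 245×(16.6−22.5) kPa·L = -1450 J.
ΔU = nCvΔT = 2.15×20.8×(227−308) = -3620 J.
Q = ΔU + W = nCpΔT = -5070 J.
State after step 1: P = 245 kPa, V = 16.6 L, T = 227 K.
Step 2 — Adiabatic: T₂/T₁ = (P₂/P₁)^((γ−1)/γ) ⇒ T₂ = 227×(0.239)^0.286 = 151 K; V₂ = 46.1 L.
ΔU = nCvΔT = 2.15×20.8×(151−227) = -3410 J.
Q = 0 for an adiabatic process, so W = −ΔU = 3410 J.
Net over both steps: W = 1960 J, Q = -5070 J, ΔU = -7030 J.

-7030 J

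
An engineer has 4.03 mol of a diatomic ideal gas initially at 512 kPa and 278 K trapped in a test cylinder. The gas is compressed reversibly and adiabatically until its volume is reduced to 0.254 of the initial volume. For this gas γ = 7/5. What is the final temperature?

481 K

V₁ = nRT₁/P₁ = 4.03×8.314×278/512 = 18.2 L.
Adiabatic: TV^(γ−1) = const ⇒ T₂ = 278×(3.94)^0.400 = 481 K; PV^γ = const ⇒ P₂ = 3490 kPa.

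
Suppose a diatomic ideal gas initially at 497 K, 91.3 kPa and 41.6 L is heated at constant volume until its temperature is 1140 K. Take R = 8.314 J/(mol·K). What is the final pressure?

209 kPa

Isochoric: V stays 41.6 L; P/T = const ⇒ T₂ = 1140 K, P₂ = 209 kPa.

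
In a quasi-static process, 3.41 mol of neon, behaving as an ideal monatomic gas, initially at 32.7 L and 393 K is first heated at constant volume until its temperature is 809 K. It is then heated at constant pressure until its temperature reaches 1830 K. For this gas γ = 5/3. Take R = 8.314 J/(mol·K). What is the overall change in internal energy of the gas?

61100 J

P₁ = nRT₁/V₁ = 3.41×8.314×393/32.7 = 341 kPa.
Step 1 — Isochoric: V stays 32.7 L; P/T = const ⇒ T₂ = 809 K, P₂ = 701 kPa.
W = 0 (no volume change).
ΔU = nCvΔT = 3.41×12.5×(809−393) = 17700 J.
Q = ΔU = 17700 J.
State after step 1: P = 701 kPa, V = 32.7 L, T = 809 K.
Step 2 — Isobaric: P stays 701 kPa; V/T = const ⇒ T₂ = 1830 K, V₂ = 74.0 L.
W = PΔV = 701×(74.0−32.7) kPa·L = 28900 J.
ΔU = nCvΔT = 3.41×12.5×(1830−809) = 43400 J.
Q = ΔU + W = nCpΔT = 72400 J.
Net over both steps: W = 28900 J, Q = 90100 J, ΔU = 61100 J.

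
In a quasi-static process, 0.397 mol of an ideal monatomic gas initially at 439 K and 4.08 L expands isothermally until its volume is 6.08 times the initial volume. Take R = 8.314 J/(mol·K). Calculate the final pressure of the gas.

58.4 kPa

P₁ = nRT₁/V₁ = 0.397×8.314×439/4.08 = 355 kPa.
Isothermal: T stays 439 K; PV = const ⇒ V₂ = 24.8 L, P₂ = 58.4 kPa.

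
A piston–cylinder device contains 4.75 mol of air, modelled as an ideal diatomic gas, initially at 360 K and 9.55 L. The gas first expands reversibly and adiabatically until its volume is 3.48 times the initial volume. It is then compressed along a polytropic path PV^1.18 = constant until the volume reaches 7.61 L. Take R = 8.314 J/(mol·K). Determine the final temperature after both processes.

P₁ = nRT₁/V₁ = 4.75×8.314×360/9.55 = 1490 kPa.
Step 1 — Adiabatic: TV^(γ−1) = const ⇒ T₂ = 360×(0.287)^0.400 = 219 K; PV^γ = const ⇒ P₂ = 260 kPa.
ΔU = nCvΔT = 4.75×20.8×(219−360) = -14000 J.
Q = 0 for an adiabatic process, so W = −ΔU = 14000 J.
State after step 1: P = 260 kPa, V = 33.2 L, T = 219 K.
Step 2 — Polytropic n=1.18: T₂ = T₁(V₁/V₂)^(n−1) = 219×(4.37)^0.18 = 285 K; P₂ = P₁(V₁/V₂)^n = 1480 kPa.
W = (P₁V₁−P₂V₂)/(n−1) = (260×33.2−1480×7.61)/0.18 = -14600 J.
ΔU = nCvΔT = 4.75×20.8×(285−219) = 6560 J.
Q = ΔU + W = -8020 J.
Net over both steps: W = -615 J, Q = -8020 J, ΔU = -7400 J.

285 K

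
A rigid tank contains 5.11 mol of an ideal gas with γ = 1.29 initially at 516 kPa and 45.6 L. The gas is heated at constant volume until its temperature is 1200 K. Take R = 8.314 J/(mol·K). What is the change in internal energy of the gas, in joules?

94700 J

T₁ = P₁V₁/(nR) = 516×45.6/(5.11×8.314) = 554 K.
Isochoric: V stays 45.6 L; P/T = const ⇒ T₂ = 1200 K, P₂ = 1120 kPa.
For an ideal gas ΔU = nCvΔT with Cv = R/(γ−1) = 28.7 J/(mol·K).
ΔU = 5.11×28.7×(1200−554) = 94700 J.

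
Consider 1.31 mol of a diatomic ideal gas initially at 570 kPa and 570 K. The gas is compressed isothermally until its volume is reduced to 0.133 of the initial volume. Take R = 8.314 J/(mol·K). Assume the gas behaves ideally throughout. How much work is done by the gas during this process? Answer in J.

V₁ = nRT₁/P₁ = 1.31×8.314×570/570 = 10.9 L.
Isothermal: T stays 570 K; PV = const ⇒ V₂ = 1.45 L, P₂ = 4290 kPa.
W = nRT ln(V₂/V₁) = 1.31×8.314×570×ln(0.133) = -12500 J.

-12500 J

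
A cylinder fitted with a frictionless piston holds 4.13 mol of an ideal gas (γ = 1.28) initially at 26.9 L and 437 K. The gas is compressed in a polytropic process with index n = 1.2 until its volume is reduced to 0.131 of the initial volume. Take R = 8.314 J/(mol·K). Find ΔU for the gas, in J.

26900 J

P₁ = nRT₁/V₁ = 4.13×8.314×437/26.9 = 558 kPa.
Polytropic n=1.2: T₂ = T₁(V₁/V₂)^(n−1) = 437×(7.63)^0.20 = 656 K; P₂ = P₁(V₁/V₂)^n = 6390 kPa.
For an ideal gas ΔU = nCvΔT with Cv = R/(γ−1) = 29.7 J/(mol·K).
ΔU = 4.13×29.7×(656−437) = 26900 J.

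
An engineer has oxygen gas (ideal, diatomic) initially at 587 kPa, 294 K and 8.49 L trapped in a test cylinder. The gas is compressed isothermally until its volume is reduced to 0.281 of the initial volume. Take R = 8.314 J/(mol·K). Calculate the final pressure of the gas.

Isothermal: T stays 294 K; PV = const ⇒ V₂ = 2.39 L, P₂ = 2090 kPa.

2090 kPa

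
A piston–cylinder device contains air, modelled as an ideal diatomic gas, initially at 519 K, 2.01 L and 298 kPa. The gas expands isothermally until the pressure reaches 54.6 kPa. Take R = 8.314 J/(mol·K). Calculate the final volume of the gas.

11.0 L

Isothermal: T stays 519 K; PV = const ⇒ V₂ = 11.0 L, P₂ = 54.6 kPa.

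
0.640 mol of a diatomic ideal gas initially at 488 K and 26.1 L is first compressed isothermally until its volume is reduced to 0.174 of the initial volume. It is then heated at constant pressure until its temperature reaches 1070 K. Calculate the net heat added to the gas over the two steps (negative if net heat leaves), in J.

6300 J

P₁ = nRT₁/V₁ = 0.640×8.314×488/26.1 = 99.5 kPa.
Step 1 — Isothermal: T stays 488 K; PV = const ⇒ V₂ = 4.54 L, P₂ = 572 kPa.
ΔU = 0 (ideal gas, T constant).
W = nRT ln(V₂/V₁) = 0.640×8.314×488×ln(0.174) = -4540 J.
Q = ΔU + W = -4540 J.
State after step 1: P = 572 kPa, V = 4.54 L, T = 488 K.
Step 2 — Isobaric: P stays 572 kPa; V/T = const ⇒ T₂ = 1070 K, V₂ = 9.96 L.
W = PΔV = 572×(9.96−4.54) kPa·L = 3100 J.
ΔU = nCvΔT = 0.640×20.8×(1070−488) = 7740 J.
Q = ΔU + W = nCpΔT = 10800 J.
Net over both steps: W = -1440 J, Q = 6300 J, ΔU = 7740 J.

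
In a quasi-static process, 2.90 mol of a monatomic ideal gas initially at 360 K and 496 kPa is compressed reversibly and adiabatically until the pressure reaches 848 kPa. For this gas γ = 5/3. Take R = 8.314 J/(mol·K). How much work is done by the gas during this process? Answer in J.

-3120 J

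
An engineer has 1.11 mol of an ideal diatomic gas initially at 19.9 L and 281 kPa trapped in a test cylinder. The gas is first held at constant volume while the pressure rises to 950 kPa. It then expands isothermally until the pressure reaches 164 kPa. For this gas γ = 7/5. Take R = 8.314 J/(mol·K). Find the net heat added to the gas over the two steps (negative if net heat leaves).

66500 J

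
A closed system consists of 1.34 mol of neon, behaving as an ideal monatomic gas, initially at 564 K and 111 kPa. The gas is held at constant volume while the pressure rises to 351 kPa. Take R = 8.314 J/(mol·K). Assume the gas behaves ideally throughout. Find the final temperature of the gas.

V₁ = nRT₁/P₁ = 1.34×8.314×564/111 = 56.6 L.
Isochoric: V stays 56.6 L; P/T = const ⇒ T₂ = 1780 K, P₂ = 351 kPa.

1780 K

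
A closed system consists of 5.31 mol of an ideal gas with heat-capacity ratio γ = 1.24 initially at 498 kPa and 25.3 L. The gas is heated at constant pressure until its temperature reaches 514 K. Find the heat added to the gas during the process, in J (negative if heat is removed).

52100 J

T₁ = P₁V₁/(nR) = 498×25.3/(5.31×8.314) = 285 K.
Isobaric: P stays 498 kPa; V/T = const ⇒ T₂ = 514 K, V₂ = 45.6 L.
W = PΔV = 498×(45.6−25.3) kPa·L = 10100 J.
ΔU = nCvΔT = 5.31×34.6×(514−285) = 42100 J.
Q = ΔU + W = nCpΔT = 52100 J.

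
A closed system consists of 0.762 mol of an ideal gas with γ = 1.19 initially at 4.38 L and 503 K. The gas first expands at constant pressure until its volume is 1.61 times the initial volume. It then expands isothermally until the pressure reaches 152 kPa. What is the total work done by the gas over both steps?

P₁ = nRT₁/V₁ = 0.762×8.314×503/4.38 = 728 kPa.
Step 1 — Isobaric: P stays 728 kPa; V/T = const ⇒ T₂ = 810 K, V₂ = 7.05 L.
W = PΔV = 728×(7.05−4.38) kPa·L = 1940 J.
ΔU = nCvΔT = 0.762×43.8×(810−503) = 10200 J.
Q = ΔU + W = nCpΔT = 12200 J.
State after step 1: P = 728 kPa, V = 7.05 L, T = 810 K.
Step 2 — Isothermal: T stays 810 K; PV = const ⇒ V₂ = 33.8 L, P₂ = 152 kPa.
ΔU = 0 (ideal gas, T constant).
W = nRT ln(V₂/V₁) = 0.762×8.314×810×ln(4.79) = 8030 J.
Q = ΔU + W = 8030 J.
Net over both steps: W = 9980 J, Q = 20200 J, ΔU = 10200 J.

9980 J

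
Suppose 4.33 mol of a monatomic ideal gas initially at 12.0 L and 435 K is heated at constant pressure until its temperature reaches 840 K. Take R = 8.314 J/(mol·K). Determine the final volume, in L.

23.2 L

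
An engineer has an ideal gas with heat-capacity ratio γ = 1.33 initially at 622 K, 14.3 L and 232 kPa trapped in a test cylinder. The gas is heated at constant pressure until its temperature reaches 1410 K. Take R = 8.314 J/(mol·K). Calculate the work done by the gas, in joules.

n = P₁V₁/(RT₁) = 232×14.3/(8.314×622) = 0.642 mol.
Isobaric: P stays 232 kPa; V/T = const ⇒ T₂ = 1410 K, V₂ = 32.4 L.
W = PΔV = 232×(32.4−14.3) kPa·L = 4200 J.

4200 J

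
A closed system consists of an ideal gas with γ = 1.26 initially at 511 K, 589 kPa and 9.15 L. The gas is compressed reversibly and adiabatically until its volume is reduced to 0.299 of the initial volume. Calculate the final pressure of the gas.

2700 kPa

Adiabatic: TV^(γ−1) = const ⇒ T₂ = 511×(3.34)^0.260 = 699 K; PV^γ = const ⇒ P₂ = 2700 kPa.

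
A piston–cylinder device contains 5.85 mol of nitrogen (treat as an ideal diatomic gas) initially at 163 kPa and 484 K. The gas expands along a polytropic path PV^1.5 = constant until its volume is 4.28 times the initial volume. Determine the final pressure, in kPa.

V₁ = nRT₁/P₁ = 5.85×8.314×484/163 = 144 L.
Polytropic n=1.5: T₂ = T₁(V₁/V₂)^(n−1) = 484×(0.234)^0.50 = 234 K; P₂ = P₁(V₁/V₂)^n = 18.4 kPa.

18.4 kPa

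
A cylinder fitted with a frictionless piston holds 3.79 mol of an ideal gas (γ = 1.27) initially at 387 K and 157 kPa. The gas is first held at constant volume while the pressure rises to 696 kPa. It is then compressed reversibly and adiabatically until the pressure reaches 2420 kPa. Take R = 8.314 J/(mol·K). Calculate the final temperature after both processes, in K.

2240 K

V₁ = nRT₁/P₁ = 3.79×8.314×387/157 = 77.7 L.
Step 1 — Isochoric: V stays 77.7 L; P/T = const ⇒ T₂ = 1720 K, P₂ = 696 kPa.
W = 0 (no volume change).
ΔU = nCvΔT = 3.79×30.8×(1720−387) = 155000 J.
Q = ΔU = 155000 J.
State after step 1: P = 696 kPa, V = 77.7 L, T = 1720 K.
Step 2 — Adiabatic: T₂/T₁ = (P₂/P₁)^((γ−1)/γ) ⇒ T₂ = 1720×(3.48)^0.213 = 2240 K; V₂ = 29.1 L.
ΔU = nCvΔT = 3.79×30.8×(2240−1720) = 60700 J.
Q = 0 for an adiabatic process, so W = −ΔU = -60700 J.
Net over both steps: W = -60700 J, Q = 155000 J, ΔU = 216000 J.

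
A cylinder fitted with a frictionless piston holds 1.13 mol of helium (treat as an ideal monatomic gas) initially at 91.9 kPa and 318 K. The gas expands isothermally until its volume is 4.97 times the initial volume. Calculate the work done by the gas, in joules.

4790 J

V₁ = nRT₁/P₁ = 1.13×8.314×318/91.9 = 32.5 L.
Isothermal: T stays 318 K; PV = const ⇒ V₂ = 162 L, P₂ = 18.5 kPa.
W = nRT ln(V₂/V₁) = 1.13×8.314×318×ln(4.97) = 4790 J.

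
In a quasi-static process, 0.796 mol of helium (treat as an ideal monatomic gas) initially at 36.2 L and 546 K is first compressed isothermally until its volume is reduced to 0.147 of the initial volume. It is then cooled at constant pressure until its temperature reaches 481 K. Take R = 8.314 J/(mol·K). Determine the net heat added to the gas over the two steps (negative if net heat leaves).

P₁ = nRT₁/V₁ = 0.796×8.314×546/36.2 = 99.8 kPa.
Step 1 — Isothermal: T stays 546 K; PV = const ⇒ V₂ = 5.32 L, P₂ = 679 kPa.
ΔU = 0 (ideal gas, T constant).
W = nRT ln(V₂/V₁) = 0.796×8.314×546×ln(0.147) = -6930 J.
Q = ΔU + W = -6930 J.
State after step 1: P = 679 kPa, V = 5.32 L, T = 546 K.
Step 2 — Isobaric: P stays 679 kPa; V/T = const ⇒ T₂ = 481 K, V₂ = 4.69 L.
W = PΔV = 679×(4.69−5.32) kPa·L = -430 J.
ΔU = nCvΔT = 0.796×12.5×(481−546) = -645 J.
Q = ΔU + W = nCpΔT = -1080 J.
Net over both steps: W = -7360 J, Q = -8000 J, ΔU = -645 J.

-8000 J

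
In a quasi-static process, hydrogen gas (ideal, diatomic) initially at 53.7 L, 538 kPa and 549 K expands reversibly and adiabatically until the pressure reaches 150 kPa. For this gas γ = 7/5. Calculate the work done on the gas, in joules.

n = P₁V₁/(RT₁) = 538×53.7/(8.314×549) = 6.33 mol.
Adiabatic: T₂/T₁ = (P₂/P₁)^((γ−1)/γ) ⇒ T₂ = 549×(0.279)^0.286 = 381 K; V₂ = 134 L.
ΔU = nCvΔT = 6.33×20.8×(381−549) = -22100 J.
Q = 0 for an adiabatic process, so W = −ΔU = 22100 J.
Work done on the gas = −W_by = -22100 J.

-22100 J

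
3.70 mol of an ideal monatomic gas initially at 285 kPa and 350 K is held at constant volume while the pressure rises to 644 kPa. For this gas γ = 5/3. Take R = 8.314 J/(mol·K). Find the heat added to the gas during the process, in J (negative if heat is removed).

V₁ = nRT₁/P₁ = 3.70×8.314×350/285 = 37.8 L.
Isochoric: V stays 37.8 L; P/T = const ⇒ T₂ = 791 K, P₂ = 644 kPa.
W = 0 (no volume change).
ΔU = nCvΔT = 3.70×12.5×(791−350) = 20300 J.
Q = ΔU = 20300 J.

20300 J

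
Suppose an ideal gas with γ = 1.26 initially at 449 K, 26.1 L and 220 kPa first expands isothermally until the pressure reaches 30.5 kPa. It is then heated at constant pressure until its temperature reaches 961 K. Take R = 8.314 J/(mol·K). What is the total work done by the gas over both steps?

17900 J

n = P₁V₁/(RT₁) = 220×26.1/(8.314×449) = 1.54 mol.
Step 1 — Isothermal: T stays 449 K; PV = const ⇒ V₂ = 188 L, P₂ = 30.5 kPa.
ΔU = 0 (ideal gas, T constant).
W = nRT ln(V₂/V₁) = 1.54×8.314×449×ln(7.21) = 11300 J.
Q = ΔU + W = 11300 J.
State after step 1: P = 30.5 kPa, V = 188 L, T = 449 K.
Step 2 — Isobaric: P stays 30.5 kPa; V/T = const ⇒ T₂ = 961 K, V₂ = 403 L.
W = PΔV = 30.5×(403−188) kPa·L = 6550 J.
ΔU = nCvΔT = 1.54×32.0×(961−449) = 25200 J.
Q = ΔU + W = nCpΔT = 31700 J.
Net over both steps: W = 17900 J, Q = 43100 J, ΔU = 25200 J.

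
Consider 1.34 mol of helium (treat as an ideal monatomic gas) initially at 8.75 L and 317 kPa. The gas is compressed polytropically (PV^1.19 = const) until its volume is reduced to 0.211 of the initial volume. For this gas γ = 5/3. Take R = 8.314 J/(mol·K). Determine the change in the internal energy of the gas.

T₁ = P₁V₁/(nR) = 317×8.75/(1.34×8.314) = 249 K.
Polytropic n=1.19: T₂ = T₁(V₁/V₂)^(n−1) = 249×(4.74)^0.19 = 335 K; P₂ = P₁(V₁/V₂)^n = 2020 kPa.
For an ideal gas ΔU = nCvΔT with Cv = (3/2)R = 12.5 J/(mol·K).
ΔU = 1.34×12.5×(335−249) = 1430 J.

1430 J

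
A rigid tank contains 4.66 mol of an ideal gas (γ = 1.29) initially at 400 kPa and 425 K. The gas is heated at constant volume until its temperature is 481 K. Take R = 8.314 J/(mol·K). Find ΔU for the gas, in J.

V₁ = nRT₁/P₁ = 4.66×8.314×425/400 = 41.2 L.
Isochoric: V stays 41.2 L; P/T = const ⇒ T₂ = 481 K, P₂ = 453 kPa.
For an ideal gas ΔU = nCvΔT with Cv = R/(γ−1) = 28.7 J/(mol·K).
ΔU = 4.66×28.7×(481−425) = 7480 J.

7480 J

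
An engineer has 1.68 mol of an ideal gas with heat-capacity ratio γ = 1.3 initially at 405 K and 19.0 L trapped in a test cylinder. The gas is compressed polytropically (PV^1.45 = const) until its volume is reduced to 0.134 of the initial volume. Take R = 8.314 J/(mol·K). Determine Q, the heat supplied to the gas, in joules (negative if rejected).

9240 J

P₁ = nRT₁/V₁ = 1.68×8.314×405/19.0 = 298 kPa.
Polytropic n=1.45: T₂ = T₁(V₁/V₂)^(n−1) = 405×(7.46)^0.45 = 1000 K; P₂ = P₁(V₁/V₂)^n = 5490 kPa.
W = (P₁V₁−P₂V₂)/(n−1) = (298×19.0−5490×2.55)/0.45 = -18500 J.
ΔU = nCvΔT = 1.68×27.7×(1000−405) = 27700 J.
Q = ΔU + W = 9240 J.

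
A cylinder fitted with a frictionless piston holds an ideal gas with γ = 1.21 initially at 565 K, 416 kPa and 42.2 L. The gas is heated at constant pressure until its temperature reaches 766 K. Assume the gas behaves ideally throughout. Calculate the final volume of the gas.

Isobaric: P stays 416 kPa; V/T = const ⇒ T₂ = 766 K, V₂ = 57.2 L.

57.2 L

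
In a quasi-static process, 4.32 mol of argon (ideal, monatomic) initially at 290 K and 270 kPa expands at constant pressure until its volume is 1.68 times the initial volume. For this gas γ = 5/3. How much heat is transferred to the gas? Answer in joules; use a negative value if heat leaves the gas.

17700 J

V₁ = nRT₁/P₁ = 4.32×8.314×290/270 = 38.6 L.
Isobaric: P stays 270 kPa; V/T = const ⇒ T₂ = 487 K, V₂ = 64.8 L.
W = PΔV = 270×(64.8−38.6) kPa·L = 7080 J.
ΔU = nCvΔT = 4.32×12.5×(487−290) = 10600 J.
Q = ΔU + W = nCpΔT = 17700 J.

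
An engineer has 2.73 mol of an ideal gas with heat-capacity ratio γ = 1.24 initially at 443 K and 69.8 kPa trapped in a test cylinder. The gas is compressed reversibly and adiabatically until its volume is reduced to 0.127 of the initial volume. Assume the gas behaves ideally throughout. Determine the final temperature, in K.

727 K

V₁ = nRT₁/P₁ = 2.73×8.314×443/69.8 = 144 L.
Adiabatic: TV^(γ−1) = const ⇒ T₂ = 443×(7.87)^0.240 = 727 K; PV^γ = const ⇒ P₂ = 902 kPa.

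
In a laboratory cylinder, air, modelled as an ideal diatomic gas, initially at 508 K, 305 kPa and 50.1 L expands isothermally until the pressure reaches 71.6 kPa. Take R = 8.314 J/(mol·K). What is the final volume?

213 L

Isothermal: T stays 508 K; PV = const ⇒ V₂ = 213 L, P₂ = 71.6 kPa.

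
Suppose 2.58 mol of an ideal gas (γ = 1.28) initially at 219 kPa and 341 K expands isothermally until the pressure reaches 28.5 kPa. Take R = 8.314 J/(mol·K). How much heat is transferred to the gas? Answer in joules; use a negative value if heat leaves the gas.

14900 J

V₁ = nRT₁/P₁ = 2.58×8.314×341/219 = 33.4 L.
Isothermal: T stays 341 K; PV = const ⇒ V₂ = 257 L, P₂ = 28.5 kPa.
ΔU = 0 (ideal gas, T constant).
W = nRT ln(V₂/V₁) = 2.58×8.314×341×ln(7.68) = 14900 J.
Q = ΔU + W = 14900 J.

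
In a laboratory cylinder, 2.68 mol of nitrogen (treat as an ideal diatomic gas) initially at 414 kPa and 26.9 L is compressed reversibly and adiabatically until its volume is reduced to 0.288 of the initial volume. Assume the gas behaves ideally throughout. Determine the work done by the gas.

-18000 J

T₁ = P₁V₁/(nR) = 414×26.9/(2.68×8.314) = 500 K.
Adiabatic: TV^(γ−1) = const ⇒ T₂ = 500×(3.47)^0.400 = 822 K; PV^γ = const ⇒ P₂ = 2370 kPa.
ΔU = nCvΔT = 2.68×20.8×(822−500) = 18000 J.
Q = 0 for an adiabatic process, so W = −ΔU = -18000 J.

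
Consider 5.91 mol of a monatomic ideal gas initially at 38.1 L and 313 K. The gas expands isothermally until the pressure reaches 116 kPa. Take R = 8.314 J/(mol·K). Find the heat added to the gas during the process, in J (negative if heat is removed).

19200 J

P₁ = nRT₁/V₁ = 5.91×8.314×313/38.1 = 404 kPa.
Isothermal: T stays 313 K; PV = const ⇒ V₂ = 133 L, P₂ = 116 kPa.
ΔU = 0 (ideal gas, T constant).
W = nRT ln(V₂/V₁) = 5.91×8.314×313×ln(3.48) = 19200 J.
Q = ΔU + W = 19200 J.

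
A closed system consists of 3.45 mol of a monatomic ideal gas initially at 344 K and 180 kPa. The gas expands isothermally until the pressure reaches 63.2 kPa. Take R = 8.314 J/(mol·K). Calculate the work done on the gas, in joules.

V₁ = nRT₁/P₁ = 3.45×8.314×344/180 = 54.8 L.
Isothermal: T stays 344 K; PV = const ⇒ V₂ = 156 L, P₂ = 63.2 kPa.
W = nRT ln(V₂/V₁) = 3.45×8.314×344×ln(2.85) = 10300 J.
Work done on the gas = −W_by = -10300 J.

-10300 J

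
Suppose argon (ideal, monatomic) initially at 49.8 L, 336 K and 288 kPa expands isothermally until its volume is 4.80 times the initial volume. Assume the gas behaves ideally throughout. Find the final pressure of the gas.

Isothermal: T stays 336 K; PV = const ⇒ V₂ = 239 L, P₂ = 60.0 kPa.

60.0 kPa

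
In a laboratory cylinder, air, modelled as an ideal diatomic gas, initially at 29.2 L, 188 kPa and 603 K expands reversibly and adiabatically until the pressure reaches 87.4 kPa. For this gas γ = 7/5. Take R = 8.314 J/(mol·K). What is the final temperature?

484 K

Adiabatic: T₂/T₁ = (P₂/P₁)^((γ−1)/γ) ⇒ T₂ = 603×(0.465)^0.286 = 484 K; V₂ = 50.5 L.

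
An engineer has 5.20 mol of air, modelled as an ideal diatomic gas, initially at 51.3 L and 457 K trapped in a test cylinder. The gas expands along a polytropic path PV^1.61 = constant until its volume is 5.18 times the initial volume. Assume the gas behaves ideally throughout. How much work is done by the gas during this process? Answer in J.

P₁ = nRT₁/V₁ = 5.20×8.314×457/51.3 = 385 kPa.
Polytropic n=1.61: T₂ = T₁(V₁/V₂)^(n−1) = 457×(0.193)^0.61 = 168 K; P₂ = P₁(V₁/V₂)^n = 27.3 kPa.
W = (P₁V₁−P₂V₂)/(n−1) = (385×51.3−27.3×266)/0.61 = 20500 J.

20500 J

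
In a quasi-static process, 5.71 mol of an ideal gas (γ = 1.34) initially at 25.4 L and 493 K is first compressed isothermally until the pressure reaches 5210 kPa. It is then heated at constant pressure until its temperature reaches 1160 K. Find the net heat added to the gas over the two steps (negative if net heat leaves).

84200 J

P₁ = nRT₁/V₁ = 5.71×8.314×493/25.4 = 921 kPa.
Step 1 — Isothermal: T stays 493 K; PV = const ⇒ V₂ = 4.49 L, P₂ = 5210 kPa.
ΔU = 0 (ideal gas, T constant).
W = nRT ln(V₂/V₁) = 5.71×8.314×493×ln(0.177) = -40500 J.
Q = ΔU + W = -40500 J.
State after step 1: P = 5210 kPa, V = 4.49 L, T = 493 K.
Step 2 — Isobaric: P stays 5210 kPa; V/T = const ⇒ T₂ = 1160 K, V₂ = 10.6 L.
W = PΔV = 5210×(10.6−4.49) kPa·L = 31700 J.
ΔU = nCvΔT = 5.71×24.5×(1160−493) = 93100 J.
Q = ΔU + W = nCpΔT = 125000 J.
Net over both steps: W = -8880 J, Q = 84200 J, ΔU = 93100 J.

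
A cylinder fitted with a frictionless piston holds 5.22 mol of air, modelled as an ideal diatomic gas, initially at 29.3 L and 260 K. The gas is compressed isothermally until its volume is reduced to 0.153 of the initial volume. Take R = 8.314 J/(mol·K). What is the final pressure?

2520 kPa

P₁ = nRT₁/V₁ = 5.22×8.314×260/29.3 = 385 kPa.
Isothermal: T stays 260 K; PV = const ⇒ V₂ = 4.48 L, P₂ = 2520 kPa.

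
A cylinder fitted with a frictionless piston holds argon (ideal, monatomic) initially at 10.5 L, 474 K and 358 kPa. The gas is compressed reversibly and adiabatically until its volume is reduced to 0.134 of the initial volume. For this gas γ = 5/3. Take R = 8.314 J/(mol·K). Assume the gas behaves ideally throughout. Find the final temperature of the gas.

1810 K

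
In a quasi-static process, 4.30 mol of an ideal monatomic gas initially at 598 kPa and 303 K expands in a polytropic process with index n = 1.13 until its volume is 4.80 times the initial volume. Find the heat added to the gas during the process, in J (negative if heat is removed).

12400 J

V₁ = nRT₁/P₁ = 4.30×8.314×303/598 = 18.1 L.
Polytropic n=1.13: T₂ = T₁(V₁/V₂)^(n−1) = 303×(0.208)^0.13 = 247 K; P₂ = P₁(V₁/V₂)^n = 102 kPa.
W = (P₁V₁−P₂V₂)/(n−1) = (598×18.1−102×86.9)/0.13 = 15400 J.
ΔU = nCvΔT = 4.30×12.5×(247−303) = -3000 J.
Q = ΔU + W = 12400 J.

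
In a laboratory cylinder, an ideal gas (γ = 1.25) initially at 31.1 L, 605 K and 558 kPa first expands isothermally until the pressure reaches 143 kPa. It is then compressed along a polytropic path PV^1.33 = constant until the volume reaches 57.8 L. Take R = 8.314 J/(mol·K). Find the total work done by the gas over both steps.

9040 J

n = P₁V₁/(RT₁) = 558×31.1/(8.314×605) = 3.45 mol.
Step 1 — Isothermal: T stays 605 K; PV = const ⇒ V₂ = 121 L, P₂ = 143 kPa.
ΔU = 0 (ideal gas, T constant).
W = nRT ln(V₂/V₁) = 3.45×8.314×605×ln(3.90) = 23600 J.
Q = ΔU + W = 23600 J.
State after step 1: P = 143 kPa, V = 121 L, T = 605 K.
Step 2 — Polytropic n=1.33: T₂ = T₁(V₁/V₂)^(n−1) = 605×(2.10)^0.33 = 773 K; P₂ = P₁(V₁/V₂)^n = 384 kPa.
W = (P₁V₁−P₂V₂)/(n−1) = (143×121−384×57.8)/0.33 = -14600 J.
ΔU = nCvΔT = 3.45×33.3×(773−605) = 19300 J.
Q = ΔU + W = 4670 J.
Net over both steps: W = 9040 J, Q = 28300 J, ΔU = 19300 J.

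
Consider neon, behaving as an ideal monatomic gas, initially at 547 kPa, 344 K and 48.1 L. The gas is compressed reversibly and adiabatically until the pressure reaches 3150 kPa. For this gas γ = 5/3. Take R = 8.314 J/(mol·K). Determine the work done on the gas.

40000 J

n = P₁V₁/(RT₁) = 547×48.1/(8.314×344) = 9.20 mol.
Adiabatic: T₂/T₁ = (P₂/P₁)^((γ−1)/γ) ⇒ T₂ = 344×(5.76)^0.400 = 693 K; V₂ = 16.8 L.
ΔU = nCvΔT = 9.20×12.5×(693−344) = 40000 J.
Q = 0 for an adiabatic process, so W = −ΔU = -40000 J.
Work done on the gas = −W_by = 40000 J.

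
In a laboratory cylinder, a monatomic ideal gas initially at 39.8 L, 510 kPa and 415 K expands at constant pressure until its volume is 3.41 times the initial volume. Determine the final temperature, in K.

Isobaric: P stays 510 kPa; V/T = const ⇒ T₂ = 1420 K, V₂ = 136 L.

1420 K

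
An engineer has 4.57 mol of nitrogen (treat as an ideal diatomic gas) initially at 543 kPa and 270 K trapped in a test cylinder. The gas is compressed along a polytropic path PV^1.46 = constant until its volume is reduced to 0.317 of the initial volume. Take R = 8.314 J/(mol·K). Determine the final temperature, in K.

458 K

V₁ = nRT₁/P₁ = 4.57×8.314×270/543 = 18.9 L.
Polytropic n=1.46: T₂ = T₁(V₁/V₂)^(n−1) = 270×(3.15)^0.46 = 458 K; P₂ = P₁(V₁/V₂)^n = 2910 kPa.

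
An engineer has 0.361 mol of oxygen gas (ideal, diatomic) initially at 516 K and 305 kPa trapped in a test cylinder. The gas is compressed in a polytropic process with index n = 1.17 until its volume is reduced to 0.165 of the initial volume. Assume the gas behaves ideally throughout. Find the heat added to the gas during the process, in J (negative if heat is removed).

-1880 J

V₁ = nRT₁/P₁ = 0.361×8.314×516/305 = 5.08 L.
Polytropic n=1.17: T₂ = T₁(V₁/V₂)^(n−1) = 516×(6.06)^0.17 = 701 K; P₂ = P₁(V₁/V₂)^n = 2510 kPa.
W = (P₁V₁−P₂V₂)/(n−1) = (305×5.08−2510×0.838)/0.17 = -3270 J.
ΔU = nCvΔT = 0.361×20.8×(701−516) = 1390 J.
Q = ΔU + W = -1880 J.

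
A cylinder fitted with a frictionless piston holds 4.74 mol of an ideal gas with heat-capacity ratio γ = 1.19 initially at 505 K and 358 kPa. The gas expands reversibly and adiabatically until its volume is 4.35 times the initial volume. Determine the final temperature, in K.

V₁ = nRT₁/P₁ = 4.74×8.314×505/358 = 55.6 L.
Adiabatic: TV^(γ−1) = const ⇒ T₂ = 505×(0.230)^0.190 = 382 K; PV^γ = const ⇒ P₂ = 62.2 kPa.

382 K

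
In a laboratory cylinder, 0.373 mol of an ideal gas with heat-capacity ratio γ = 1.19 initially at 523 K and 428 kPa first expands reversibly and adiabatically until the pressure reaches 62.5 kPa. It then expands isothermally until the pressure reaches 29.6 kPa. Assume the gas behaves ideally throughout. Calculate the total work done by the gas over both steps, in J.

3150 J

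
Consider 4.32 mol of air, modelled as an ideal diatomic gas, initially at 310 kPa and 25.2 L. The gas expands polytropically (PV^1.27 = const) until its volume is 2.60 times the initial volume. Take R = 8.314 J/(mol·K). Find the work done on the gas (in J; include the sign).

-6580 J

T₁ = P₁V₁/(nR) = 310×25.2/(4.32×8.314) = 218 K.
Polytropic n=1.27: T₂ = T₁(V₁/V₂)^(n−1) = 218×(0.385)^0.27 = 168 K; P₂ = P₁(V₁/V₂)^n = 92.1 kPa.
W = (P₁V₁−P₂V₂)/(n−1) = (310×25.2−92.1×65.5)/0.27 = 6580 J.
Work done on the gas = −W_by = -6580 J.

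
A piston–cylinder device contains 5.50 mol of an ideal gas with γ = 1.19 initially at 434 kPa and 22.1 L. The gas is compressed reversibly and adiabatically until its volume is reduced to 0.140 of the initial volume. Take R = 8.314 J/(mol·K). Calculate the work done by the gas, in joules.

-22900 J

T₁ = P₁V₁/(nR) = 434×22.1/(5.50×8.314) = 210 K.
Adiabatic: TV^(γ−1) = const ⇒ T₂ = 210×(7.14)^0.190 = 305 K; PV^γ = const ⇒ P₂ = 4500 kPa.
ΔU = nCvΔT = 5.50×43.8×(305−210) = 22900 J.
Q = 0 for an adiabatic process, so W = −ΔU = -22900 J.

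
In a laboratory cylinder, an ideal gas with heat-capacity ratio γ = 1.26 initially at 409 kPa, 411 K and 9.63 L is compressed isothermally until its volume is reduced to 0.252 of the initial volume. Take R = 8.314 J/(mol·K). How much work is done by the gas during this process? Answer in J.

-5430 J

n = P₁V₁/(RT₁) = 409×9.63/(8.314×411) = 1.15 mol.
Isothermal: T stays 411 K; PV = const ⇒ V₂ = 2.43 L, P₂ = 1620 kPa.
W = nRT ln(V₂/V₁) = 1.15×8.314×411×ln(0.252) = -5430 J.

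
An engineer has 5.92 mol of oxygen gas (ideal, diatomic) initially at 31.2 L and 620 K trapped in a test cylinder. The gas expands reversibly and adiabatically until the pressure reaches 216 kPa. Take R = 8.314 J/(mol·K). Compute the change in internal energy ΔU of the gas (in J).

-26700 J

P₁ = nRT₁/V₁ = 5.92×8.314×620/31.2 = 978 kPa.
Adiabatic: T₂/T₁ = (P₂/P₁)^((γ−1)/γ) ⇒ T₂ = 620×(0.221)^0.286 = 403 K; V₂ = 91.8 L.
For an ideal gas ΔU = nCvΔT with Cv = (5/2)R = 20.8 J/(mol·K).
ΔU = 5.92×20.8×(403−620) = -26700 J.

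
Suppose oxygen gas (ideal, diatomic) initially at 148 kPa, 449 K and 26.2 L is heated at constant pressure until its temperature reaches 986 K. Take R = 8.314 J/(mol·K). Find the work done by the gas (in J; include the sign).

n = P₁V₁/(RT₁) = 148×26.2/(8.314×449) = 1.04 mol.
Isobaric: P stays 148 kPa; V/T = const ⇒ T₂ = 986 K, V₂ = 57.5 L.
W = PΔV = 148×(57.5−26.2) kPa·L = 4640 J.

4640 J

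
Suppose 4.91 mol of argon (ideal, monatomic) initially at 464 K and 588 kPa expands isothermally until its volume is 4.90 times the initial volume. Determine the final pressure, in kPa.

V₁ = nRT₁/P₁ = 4.91×8.314×464/588 = 32.2 L.
Isothermal: T stays 464 K; PV = const ⇒ V₂ = 158 L, P₂ = 120 kPa.

120 kPa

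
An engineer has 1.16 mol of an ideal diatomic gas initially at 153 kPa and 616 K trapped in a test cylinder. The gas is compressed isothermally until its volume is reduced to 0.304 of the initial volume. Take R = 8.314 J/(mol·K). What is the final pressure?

503 kPa

V₁ = nRT₁/P₁ = 1.16×8.314×616/153 = 38.8 L.
Isothermal: T stays 616 K; PV = const ⇒ V₂ = 11.8 L, P₂ = 503 kPa.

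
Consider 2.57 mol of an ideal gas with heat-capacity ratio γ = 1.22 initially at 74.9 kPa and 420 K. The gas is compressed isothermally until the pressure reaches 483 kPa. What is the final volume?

18.6 L

V₁ = nRT₁/P₁ = 2.57×8.314×420/74.9 = 120 L.
Isothermal: T stays 420 K; PV = const ⇒ V₂ = 18.6 L, P₂ = 483 kPa.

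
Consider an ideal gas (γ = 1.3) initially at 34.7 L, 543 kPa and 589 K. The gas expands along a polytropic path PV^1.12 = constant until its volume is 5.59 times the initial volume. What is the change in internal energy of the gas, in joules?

-11700 J

n = P₁V₁/(RT₁) = 543×34.7/(8.314×589) = 3.85 mol.
Polytropic n=1.12: T₂ = T₁(V₁/V₂)^(n−1) = 589×(0.179)^0.12 = 479 K; P₂ = P₁(V₁/V₂)^n = 79.0 kPa.
For an ideal gas ΔU = nCvΔT with Cv = R/(γ−1) = 27.7 J/(mol·K).
ΔU = 3.85×27.7×(479−589) = -11700 J.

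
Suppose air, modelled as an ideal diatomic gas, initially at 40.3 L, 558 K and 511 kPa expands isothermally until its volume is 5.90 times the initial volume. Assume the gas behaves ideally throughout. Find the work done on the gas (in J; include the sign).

-36600 J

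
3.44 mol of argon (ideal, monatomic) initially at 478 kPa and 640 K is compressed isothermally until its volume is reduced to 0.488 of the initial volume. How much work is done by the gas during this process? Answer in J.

-13100 J

V₁ = nRT₁/P₁ = 3.44×8.314×640/478 = 38.3 L.
Isothermal: T stays 640 K; PV = const ⇒ V₂ = 18.7 L, P₂ = 980 kPa.
W = nRT ln(V₂/V₁) = 3.44×8.314×640×ln(0.488) = -13100 J.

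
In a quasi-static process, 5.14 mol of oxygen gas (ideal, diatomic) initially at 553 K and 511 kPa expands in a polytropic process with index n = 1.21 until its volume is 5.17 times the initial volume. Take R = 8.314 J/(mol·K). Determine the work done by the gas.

V₁ = nRT₁/P₁ = 5.14×8.314×553/511 = 46.2 L.
Polytropic n=1.21: T₂ = T₁(V₁/V₂)^(n−1) = 553×(0.193)^0.21 = 392 K; P₂ = P₁(V₁/V₂)^n = 70.0 kPa.
W = (P₁V₁−P₂V₂)/(n−1) = (511×46.2−70.0×239)/0.21 = 32800 J.

32800 J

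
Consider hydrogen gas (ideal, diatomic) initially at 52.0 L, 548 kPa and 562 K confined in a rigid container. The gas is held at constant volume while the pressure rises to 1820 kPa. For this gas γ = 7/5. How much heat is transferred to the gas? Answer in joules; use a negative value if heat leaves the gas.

n = P₁V₁/(RT₁) = 548×52.0/(8.314×562) = 6.10 mol.
Isochoric: V stays 52.0 L; P/T = const ⇒ T₂ = 1870 K, P₂ = 1820 kPa.
W = 0 (no volume change).
ΔU = nCvΔT = 6.10×20.8×(1870−562) = 165000 J.
Q = ΔU = 165000 J.

165000 J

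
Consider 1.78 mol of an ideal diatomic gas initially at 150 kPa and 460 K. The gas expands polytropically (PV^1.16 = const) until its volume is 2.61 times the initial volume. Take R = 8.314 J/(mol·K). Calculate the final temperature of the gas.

395 K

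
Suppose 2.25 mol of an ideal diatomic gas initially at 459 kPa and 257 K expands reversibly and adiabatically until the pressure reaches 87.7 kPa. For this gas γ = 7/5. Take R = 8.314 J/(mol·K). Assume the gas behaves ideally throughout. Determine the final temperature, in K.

160 K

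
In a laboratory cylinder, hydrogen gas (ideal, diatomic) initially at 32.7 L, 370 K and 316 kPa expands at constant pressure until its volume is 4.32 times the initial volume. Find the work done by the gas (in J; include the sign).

34300 J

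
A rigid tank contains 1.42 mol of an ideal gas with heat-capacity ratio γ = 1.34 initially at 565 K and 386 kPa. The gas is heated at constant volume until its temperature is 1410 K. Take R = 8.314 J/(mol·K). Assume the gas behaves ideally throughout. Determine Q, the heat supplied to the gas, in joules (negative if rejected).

V₁ = nRT₁/P₁ = 1.42×8.314×565/386 = 17.3 L.
Isochoric: V stays 17.3 L; P/T = const ⇒ T₂ = 1410 K, P₂ = 963 kPa.
W = 0 (no volume change).
ΔU = nCvΔT = 1.42×24.5×(1410−565) = 29300 J.
Q = ΔU = 29300 J.

29300 J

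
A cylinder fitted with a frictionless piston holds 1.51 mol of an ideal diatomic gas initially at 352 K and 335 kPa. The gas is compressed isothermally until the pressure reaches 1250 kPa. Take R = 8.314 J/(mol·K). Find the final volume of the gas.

3.54 L

V₁ = nRT₁/P₁ = 1.51×8.314×352/335 = 13.2 L.
Isothermal: T stays 352 K; PV = const ⇒ V₂ = 3.54 L, P₂ = 1250 kPa.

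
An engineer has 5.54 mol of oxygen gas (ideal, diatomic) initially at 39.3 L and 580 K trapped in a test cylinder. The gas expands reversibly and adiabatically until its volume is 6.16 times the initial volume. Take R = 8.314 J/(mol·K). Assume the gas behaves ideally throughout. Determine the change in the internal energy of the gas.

-34500 J

P₁ = nRT₁/V₁ = 5.54×8.314×580/39.3 = 680 kPa.
Adiabatic: TV^(γ−1) = const ⇒ T₂ = 580×(0.162)^0.400 = 280 K; PV^γ = const ⇒ P₂ = 53.3 kPa.
For an ideal gas ΔU = nCvΔT with Cv = (5/2)R = 20.8 J/(mol·K).
ΔU = 5.54×20.8×(280−580) = -34500 J.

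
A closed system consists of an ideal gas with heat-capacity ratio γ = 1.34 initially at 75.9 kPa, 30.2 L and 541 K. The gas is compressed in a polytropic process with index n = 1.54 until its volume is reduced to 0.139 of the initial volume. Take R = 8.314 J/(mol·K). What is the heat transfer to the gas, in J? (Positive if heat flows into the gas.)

n = P₁V₁/(RT₁) = 75.9×30.2/(8.314×541) = 0.510 mol.
Polytropic n=1.54: T₂ = T₁(V₁/V₂)^(n−1) = 541×(7.19)^0.54 = 1570 K; P₂ = P₁(V₁/V₂)^n = 1580 kPa.
W = (P₁V₁−P₂V₂)/(n−1) = (75.9×30.2−1580×4.20)/0.54 = -8080 J.
ΔU = nCvΔT = 0.510×24.5×(1570−541) = 12800 J.
Q = ΔU + W = 4750 J.

4750 J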